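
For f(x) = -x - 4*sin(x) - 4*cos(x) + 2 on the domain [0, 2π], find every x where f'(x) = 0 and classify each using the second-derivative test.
f'(x) = -4*sqrt(2)*cos(x + pi/4) - 1

Solve f'(x) = 0 on [0, 2π]:
  f'(x) = 0 ⇔ 4*sin(x) - 4*cos(x) = 1. Write the left side as R·cos(x + φ) with R = √((-4)² + (-4)²) = 4*sqrt(2), cos φ = -sqrt(2)/2, sin φ = -sqrt(2)/2; then cos(x + φ) = sqrt(2)/8. Solve for x and keep the solutions lying in [0, 2π].
  ⇒ x = atan((1 + sqrt(31))/(-1 + sqrt(31))) ≈ 0.9631, atan((1 - sqrt(31))/(-sqrt(31) - 1)) + pi ≈ 3.7493

f''(x) = 4*sqrt(2)*sin(x + pi/4)
Second-derivative test at each critical point:
  f''(0.9631) = 5.5678 > 0 → local minimum
  f''(3.7493) = -5.5678 < 0 → local maximum

Critical points: x = atan((1 + sqrt(31))/(-1 + sqrt(31))) ≈ 0.9631 (local minimum); x = atan((1 - sqrt(31))/(-sqrt(31) - 1)) + pi ≈ 3.7493 (local maximum)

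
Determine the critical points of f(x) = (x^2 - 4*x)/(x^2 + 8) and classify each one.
f'(x) = 4*(x^2 + 4*x - 8)/(x^4 + 16*x^2 + 64)

Solve f'(x) = 0:
  f'(x) = 4*(x^2 + 4*x - 8)/(x^2 + 8)^2; the denominator is positive wherever f is defined, so f'(x) = 0 ⇔ 4*x^2 + 16*x - 32 = 0.
  Factor: 4*x^2 + 16*x - 32 = 4*(x^2 + 4*x - 8); x^2 + 4*x - 8 = 0 has no rational roots; quadratic formula: x = (-4 ± √48)/2.
  ⇒ x = -2*sqrt(3) - 2 ≈ -5.4641, -2 + 2*sqrt(3) ≈ 1.4641

f''(x) = 8*(-x^3 - 6*x^2 + 24*x + 16)/(x^6 + 24*x^4 + 192*x^2 + 512)
Second-derivative test at each critical point:
  f''(-5.4641) = -0.0193 < 0 → local maximum
  f''(1.4641) = 0.2693 > 0 → local minimum

Critical points: x = -2*sqrt(3) - 2 ≈ -5.4641 (local maximum); x = -2 + 2*sqrt(3) ≈ 1.4641 (local minimum)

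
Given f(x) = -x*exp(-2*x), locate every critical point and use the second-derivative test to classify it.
f'(x) = (2*x - 1)*exp(-2*x)

Solve f'(x) = 0:
  f'(x) = (2*x - 1)·exp(-2*x) and exp(-2*x) > 0 for every x, so f'(x) = 0 ⇔ 2*x - 1 = 0.
  2*x - 1 = 0.
  ⇒ x = 1/2

f''(x) = 4*(1 - x)*exp(-2*x)
Second-derivative test at each critical point:
  f''(1/2) = 0.7358 > 0 → local minimum

Critical points: x = 1/2 (local minimum)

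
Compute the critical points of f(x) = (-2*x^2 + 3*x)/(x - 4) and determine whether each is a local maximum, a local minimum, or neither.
f'(x) = 2*(-x^2 + 8*x - 6)/(x^2 - 8*x + 16)

Solve f'(x) = 0:
  f'(x) = -2*(x^2 - 8*x + 6)/(x - 4)^2; the denominator is positive wherever f is defined, so f'(x) = 0 ⇔ -2*x^2 + 16*x - 12 = 0.
  Factor: -2*x^2 + 16*x - 12 = -2*(x^2 - 8*x + 6); x^2 - 8*x + 6 = 0 has no rational roots; quadratic formula: x = (8 ± √40)/2.
  ⇒ x = 4 - sqrt(10) ≈ 0.8377, sqrt(10) + 4 ≈ 7.1623

f''(x) = -40/(x^3 - 12*x^2 + 48*x - 64)
Second-derivative test at each critical point:
  f''(0.8377) = 1.2649 > 0 → local minimum
  f''(7.1623) = -1.2649 < 0 → local maximum

Critical points: x = 4 - sqrt(10) ≈ 0.8377 (local minimum); x = sqrt(10) + 4 ≈ 7.1623 (local maximum)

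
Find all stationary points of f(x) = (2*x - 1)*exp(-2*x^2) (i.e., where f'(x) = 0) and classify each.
f'(x) = 2*(-2*x*(2*x - 1) + 1)*exp(-2*x^2)

Solve f'(x) = 0:
  f'(x) = (-8*x^2 + 4*x + 2)·exp(-2*x^2) and exp(-2*x^2) > 0 for every x, so f'(x) = 0 ⇔ -8*x^2 + 4*x + 2 = 0.
  Factor: -8*x^2 + 4*x + 2 = -2*(4*x^2 - 2*x - 1); 4*x^2 - 2*x - 1 = 0 has no rational roots; quadratic formula: x = (2 ± √20)/8.
  ⇒ x = 1/4 - sqrt(5)/4 ≈ -0.3090, 1/4 + sqrt(5)/4 ≈ 0.8090

f''(x) = 4*(4*x^2*(2*x - 1) - 6*x + 1)*exp(-2*x^2)
Second-derivative test at each critical point:
  f''(-0.3090) = 7.3893 > 0 → local minimum
  f''(0.8090) = -2.4157 < 0 → local maximum

Critical points: x = 1/4 - sqrt(5)/4 ≈ -0.3090 (local minimum); x = 1/4 + sqrt(5)/4 ≈ 0.8090 (local maximum)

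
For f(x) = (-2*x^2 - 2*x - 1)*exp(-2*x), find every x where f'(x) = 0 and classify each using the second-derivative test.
f'(x) = 4*x^2*exp(-2*x)

Solve f'(x) = 0:
  f'(x) = (4*x^2)·exp(-2*x) and exp(-2*x) > 0 for every x, so f'(x) = 0 ⇔ 4*x^2 = 0.
  4*x^2 = 0.
  ⇒ x = 0

f''(x) = 8*x*(1 - x)*exp(-2*x)
Second-derivative test at each critical point:
  f''(0) = 0, so the second-derivative test is inconclusive; use the first-derivative test: f'(-1/4) = 0.4122, f'(1/4) = 0.1516 — f' is positive on both sides (no sign change) → neither a local maximum nor a local minimum

Critical points: x = 0 (neither)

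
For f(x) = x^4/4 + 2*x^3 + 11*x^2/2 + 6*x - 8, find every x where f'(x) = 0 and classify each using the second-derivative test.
f'(x) = x^3 + 6*x^2 + 11*x + 6

Solve f'(x) = 0:
  Factor: x^3 + 6*x^2 + 11*x + 6 = (x + 1)*(x + 2)*(x + 3) = 0.
  ⇒ x = -3, -2, -1

f''(x) = 3*x^2 + 12*x + 11
Second-derivative test at each critical point:
  f''(-3) = 2 > 0 → local minimum
  f''(-2) = -1 < 0 → local maximum
  f''(-1) = 2 > 0 → local minimum

Critical points: x = -3 (local minimum); x = -2 (local maximum); x = -1 (local minimum)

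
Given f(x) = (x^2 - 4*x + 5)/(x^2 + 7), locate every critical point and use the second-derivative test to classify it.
f'(x) = 4*(x^2 + x - 7)/(x^4 + 14*x^2 + 49)

Solve f'(x) = 0:
  f'(x) = 4*(x^2 + x - 7)/(x^2 + 7)^2; the denominator is positive wherever f is defined, so f'(x) = 0 ⇔ 4*x^2 + 4*x - 28 = 0.
  Factor: 4*x^2 + 4*x - 28 = 4*(x^2 + x - 7); x^2 + x - 7 = 0 has no rational roots; quadratic formula: x = (-1 ± √29)/2.
  ⇒ x = -sqrt(29)/2 - 1/2 ≈ -3.1926, -1/2 + sqrt(29)/2 ≈ 2.1926

f''(x) = 4*(-2*x^3 - 3*x^2 + 42*x + 7)/(x^6 + 21*x^4 + 147*x^2 + 343)
Second-derivative test at each critical point:
  f''(-3.1926) = -0.0729 < 0 → local maximum
  f''(2.1926) = 0.1545 > 0 → local minimum

Critical points: x = -sqrt(29)/2 - 1/2 ≈ -3.1926 (local maximum); x = -1/2 + sqrt(29)/2 ≈ 2.1926 (local minimum)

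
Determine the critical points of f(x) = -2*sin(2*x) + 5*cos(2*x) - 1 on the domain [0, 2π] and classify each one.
f'(x) = -10*sin(2*x) - 4*cos(2*x)

Solve f'(x) = 0 on [0, 2π]:
  f'(x) = 0 ⇔ -2*cos(2*x) = 5*sin(2*x) ⇔ tan(2*x) = -2/5, i.e. 2*x = arctan(-2/5) + nπ; keep the solutions lying in [0, 2π].
  ⇒ x = -atan(2/5)/2 + pi/2 ≈ 1.3805, pi - atan(2/5)/2 ≈ 2.9513, -atan(2/5)/2 + 3*pi/2 ≈ 4.5221, -atan(2/5)/2 + 2*pi ≈ 6.0929

f''(x) = 8*sin(2*x) - 20*cos(2*x)
Second-derivative test at each critical point:
  f''(1.3805) = 21.5407 > 0 → local minimum
  f''(2.9513) = -21.5407 < 0 → local maximum
  f''(4.5221) = 21.5407 > 0 → local minimum
  f''(6.0929) = -21.5407 < 0 → local maximum

Critical points: x = -atan(2/5)/2 + pi/2 ≈ 1.3805 (local minimum); x = pi - atan(2/5)/2 ≈ 2.9513 (local maximum); x = -atan(2/5)/2 + 3*pi/2 ≈ 4.5221 (local minimum); x = -atan(2/5)/2 + 2*pi ≈ 6.0929 (local maximum)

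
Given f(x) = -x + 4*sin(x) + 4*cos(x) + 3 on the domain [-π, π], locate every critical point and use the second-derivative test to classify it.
f'(x) = 4*sqrt(2)*cos(x + pi/4) - 1

Solve f'(x) = 0 on [-π, π]:
  f'(x) = 0 ⇔ -4*sin(x) + 4*cos(x) = 1. Write the left side as R·cos(x + φ) with R = √(4² + 4²) = 4*sqrt(2), cos φ = sqrt(2)/2, sin φ = sqrt(2)/2; then cos(x + φ) = sqrt(2)/8. Solve for x and keep the solutions lying in [-π, π].
  ⇒ x = -pi + atan((-sqrt(31) - 1)/(1 - sqrt(31))) ≈ -2.1785, atan((-1 + sqrt(31))/(1 + sqrt(31))) ≈ 0.6077

f''(x) = -4*sqrt(2)*sin(x + pi/4)
Second-derivative test at each critical point:
  f''(-2.1785) = 5.5678 > 0 → local minimum
  f''(0.6077) = -5.5678 < 0 → local maximum

Critical points: x = -pi + atan((-sqrt(31) - 1)/(1 - sqrt(31))) ≈ -2.1785 (local minimum); x = atan((-1 + sqrt(31))/(1 + sqrt(31))) ≈ 0.6077 (local maximum)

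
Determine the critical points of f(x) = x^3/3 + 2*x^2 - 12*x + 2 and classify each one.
f'(x) = x^2 + 4*x - 12

Solve f'(x) = 0:
  Factor: x^2 + 4*x - 12 = (x - 2)*(x + 6) = 0.
  ⇒ x = -6, 2

f''(x) = 2*x + 4
Second-derivative test at each critical point:
  f''(-6) = -8 < 0 → local maximum
  f''(2) = 8 > 0 → local minimum

Critical points: x = -6 (local maximum); x = 2 (local minimum)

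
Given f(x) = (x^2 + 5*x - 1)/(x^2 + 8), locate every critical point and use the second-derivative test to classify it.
f'(x) = (-5*x^2 + 18*x + 40)/(x^4 + 16*x^2 + 64)

Solve f'(x) = 0:
  f'(x) = -(5*x^2 - 18*x - 40)/(x^2 + 8)^2; the denominator is positive wherever f is defined, so f'(x) = 0 ⇔ -5*x^2 + 18*x + 40 = 0.
  5*x^2 - 18*x - 40 = 0 has no rational roots; quadratic formula: x = (18 ± √1124)/10.
  ⇒ x = 9/5 - sqrt(281)/5 ≈ -1.5526, 9/5 + sqrt(281)/5 ≈ 5.1526

f''(x) = 2*(5*x^3 - 27*x^2 - 120*x + 72)/(x^6 + 24*x^4 + 192*x^2 + 512)
Second-derivative test at each critical point:
  f''(-1.5526) = 0.3093 > 0 → local minimum
  f''(5.1526) = -0.0281 < 0 → local maximum

Critical points: x = 9/5 - sqrt(281)/5 ≈ -1.5526 (local minimum); x = 9/5 + sqrt(281)/5 ≈ 5.1526 (local maximum)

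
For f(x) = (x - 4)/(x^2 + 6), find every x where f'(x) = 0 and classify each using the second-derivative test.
f'(x) = (x^2 - 2*x*(x - 4) + 6)/(x^2 + 6)^2

Solve f'(x) = 0:
  f'(x) = -(x^2 - 8*x - 6)/(x^2 + 6)^2; the denominator is positive wherever f is defined, so f'(x) = 0 ⇔ -x^2 + 8*x + 6 = 0.
  x^2 - 8*x - 6 = 0 has no rational roots; quadratic formula: x = (8 ± √88)/2.
  ⇒ x = 4 - sqrt(22) ≈ -0.6904, 4 + sqrt(22) ≈ 8.6904

f''(x) = 2*(4*x^2*(x - 4) + (4 - 3*x)*(x^2 + 6))/(x^2 + 6)^3
Second-derivative test at each critical point:
  f''(-0.6904) = 0.2236 > 0 → local minimum
  f''(8.6904) = -0.0014 < 0 → local maximum

Critical points: x = 4 - sqrt(22) ≈ -0.6904 (local minimum); x = 4 + sqrt(22) ≈ 8.6904 (local maximum)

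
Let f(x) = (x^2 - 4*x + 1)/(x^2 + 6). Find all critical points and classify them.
f'(x) = 2*(2*x^2 + 5*x - 12)/(x^4 + 12*x^2 + 36)

Solve f'(x) = 0:
  f'(x) = 2*(x + 4)*(2*x - 3)/(x^2 + 6)^2; the denominator is positive wherever f is defined, so f'(x) = 0 ⇔ 4*x^2 + 10*x - 24 = 0.
  Factor: 4*x^2 + 10*x - 24 = 2*(x + 4)*(2*x - 3) = 0.
  ⇒ x = -4, 3/2

f''(x) = 2*(-4*x^3 - 15*x^2 + 72*x + 30)/(x^6 + 18*x^4 + 108*x^2 + 216)
Second-derivative test at each critical point:
  f''(-4) = -1/22 < 0 → local maximum
  f''(3/2) = 32/99 > 0 → local minimum

Critical points: x = -4 (local maximum); x = 3/2 (local minimum)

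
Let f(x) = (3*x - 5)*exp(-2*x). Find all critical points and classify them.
f'(x) = (13 - 6*x)*exp(-2*x)

Solve f'(x) = 0:
  f'(x) = (13 - 6*x)·exp(-2*x) and exp(-2*x) > 0 for every x, so f'(x) = 0 ⇔ 13 - 6*x = 0.
  13 - 6*x = 0.
  ⇒ x = 13/6

f''(x) = 4*(3*x - 8)*exp(-2*x)
Second-derivative test at each critical point:
  f''(13/6) = -0.0787 < 0 → local maximum

Critical points: x = 13/6 (local maximum)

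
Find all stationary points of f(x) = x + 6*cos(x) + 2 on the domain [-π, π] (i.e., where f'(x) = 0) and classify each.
f'(x) = 1 - 6*sin(x)

Solve f'(x) = 0 on [-π, π]:
  f'(x) = 0 ⇔ sin(x) = 1/6, i.e. x = arcsin(1/6) + 2nπ or x = π − arcsin(1/6) + 2nπ; keep the solutions lying in [-π, π].
  ⇒ x = asin(1/6) ≈ 0.1674, pi - asin(1/6) ≈ 2.9741

f''(x) = -6*cos(x)
Second-derivative test at each critical point:
  f''(0.1674) = -5.9161 < 0 → local maximum
  f''(2.9741) = 5.9161 > 0 → local minimum

Critical points: x = asin(1/6) ≈ 0.1674 (local maximum); x = pi - asin(1/6) ≈ 2.9741 (local minimum)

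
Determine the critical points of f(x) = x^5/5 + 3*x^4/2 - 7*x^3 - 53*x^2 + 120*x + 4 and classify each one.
f'(x) = x^4 + 6*x^3 - 21*x^2 - 106*x + 120

Solve f'(x) = 0:
  Factor: x^4 + 6*x^3 - 21*x^2 - 106*x + 120 = (x - 4)*(x - 1)*(x + 5)*(x + 6) = 0.
  ⇒ x = -6, -5, 1, 4

f''(x) = 4*x^3 + 18*x^2 - 42*x - 106
Second-derivative test at each critical point:
  f''(-6) = -70 < 0 → local maximum
  f''(-5) = 54 > 0 → local minimum
  f''(1) = -126 < 0 → local maximum
  f''(4) = 270 > 0 → local minimum

Critical points: x = -6 (local maximum); x = -5 (local minimum); x = 1 (local maximum); x = 4 (local minimum)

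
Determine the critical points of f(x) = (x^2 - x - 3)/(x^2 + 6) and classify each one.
f'(x) = (x^2 + 18*x - 6)/(x^4 + 12*x^2 + 36)

Solve f'(x) = 0:
  f'(x) = (x^2 + 18*x - 6)/(x^2 + 6)^2; the denominator is positive wherever f is defined, so f'(x) = 0 ⇔ x^2 + 18*x - 6 = 0.
  x^2 + 18*x - 6 = 0 has no rational roots; quadratic formula: x = (-18 ± √348)/2.
  ⇒ x = -sqrt(87) - 9 ≈ -18.3274, -9 + sqrt(87) ≈ 0.3274

f''(x) = 2*(-x^3 - 27*x^2 + 18*x + 54)/(x^6 + 18*x^4 + 108*x^2 + 216)
Second-derivative test at each critical point:
  f''(-18.3274) = -1.596e-04 < 0 → local maximum
  f''(0.3274) = 0.5002 > 0 → local minimum

Critical points: x = -sqrt(87) - 9 ≈ -18.3274 (local maximum); x = -9 + sqrt(87) ≈ 0.3274 (local minimum)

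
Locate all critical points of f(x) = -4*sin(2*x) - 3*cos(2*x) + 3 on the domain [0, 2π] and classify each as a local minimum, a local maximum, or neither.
f'(x) = 6*sin(2*x) - 8*cos(2*x)

Solve f'(x) = 0 on [0, 2π]:
  f'(x) = 0 ⇔ -4*cos(2*x) = -3*sin(2*x) ⇔ tan(2*x) = 4/3, i.e. 2*x = arctan(4/3) + nπ; keep the solutions lying in [0, 2π].
  ⇒ x = atan(4/3)/2 ≈ 0.4636, atan(4/3)/2 + pi/2 ≈ 2.0344, atan(4/3)/2 + pi ≈ 3.6052, atan(4/3)/2 + 3*pi/2 ≈ 5.1760

f''(x) = 16*sin(2*x) + 12*cos(2*x)
Second-derivative test at each critical point:
  f''(0.4636) = 20 > 0 → local minimum
  f''(2.0344) = -20 < 0 → local maximum
  f''(3.6052) = 20 > 0 → local minimum
  f''(5.1760) = -20 < 0 → local maximum

Critical points: x = atan(4/3)/2 ≈ 0.4636 (local minimum); x = atan(4/3)/2 + pi/2 ≈ 2.0344 (local maximum); x = atan(4/3)/2 + pi ≈ 3.6052 (local minimum); x = atan(4/3)/2 + 3*pi/2 ≈ 5.1760 (local maximum)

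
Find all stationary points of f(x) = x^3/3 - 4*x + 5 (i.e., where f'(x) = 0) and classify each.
f'(x) = x^2 - 4

Solve f'(x) = 0:
  Factor: x^2 - 4 = (x - 2)*(x + 2) = 0.
  ⇒ x = -2, 2

f''(x) = 2*x
Second-derivative test at each critical point:
  f''(-2) = -4 < 0 → local maximum
  f''(2) = 4 > 0 → local minimum

Critical points: x = -2 (local maximum); x = 2 (local minimum)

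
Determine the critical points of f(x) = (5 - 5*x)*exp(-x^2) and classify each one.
f'(x) = 5*(2*x*(x - 1) - 1)*exp(-x^2)

Solve f'(x) = 0:
  f'(x) = (10*x^2 - 10*x - 5)·exp(-x^2) and exp(-x^2) > 0 for every x, so f'(x) = 0 ⇔ 10*x^2 - 10*x - 5 = 0.
  Factor: 10*x^2 - 10*x - 5 = 5*(2*x^2 - 2*x - 1); 2*x^2 - 2*x - 1 = 0 has no rational roots; quadratic formula: x = (2 ± √12)/4.
  ⇒ x = 1/2 - sqrt(3)/2 ≈ -0.3660, 1/2 + sqrt(3)/2 ≈ 1.3660

f''(x) = 10*(2*x^2*(1 - x) + 3*x - 1)*exp(-x^2)
Second-derivative test at each critical point:
  f''(-0.3660) = -15.1487 < 0 → local maximum
  f''(1.3660) = 2.6801 > 0 → local minimum

Critical points: x = 1/2 - sqrt(3)/2 ≈ -0.3660 (local maximum); x = 1/2 + sqrt(3)/2 ≈ 1.3660 (local minimum)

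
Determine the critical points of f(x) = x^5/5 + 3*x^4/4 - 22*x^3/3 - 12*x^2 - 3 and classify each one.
f'(x) = x*(x^3 + 3*x^2 - 22*x - 24)

Solve f'(x) = 0:
  Factor: x^4 + 3*x^3 - 22*x^2 - 24*x = x*(x - 4)*(x + 1)*(x + 6) = 0.
  ⇒ x = -6, -1, 0, 4

f''(x) = 4*x^3 + 9*x^2 - 44*x - 24
Second-derivative test at each critical point:
  f''(-6) = -300 < 0 → local maximum
  f''(-1) = 25 > 0 → local minimum
  f''(0) = -24 < 0 → local maximum
  f''(4) = 200 > 0 → local minimum

Critical points: x = -6 (local maximum); x = -1 (local minimum); x = 0 (local maximum); x = 4 (local minimum)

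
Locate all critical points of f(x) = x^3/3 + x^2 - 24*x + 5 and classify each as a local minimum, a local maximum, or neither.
f'(x) = x^2 + 2*x - 24

Solve f'(x) = 0:
  Factor: x^2 + 2*x - 24 = (x - 4)*(x + 6) = 0.
  ⇒ x = -6, 4

f''(x) = 2*x + 2
Second-derivative test at each critical point:
  f''(-6) = -10 < 0 → local maximum
  f''(4) = 10 > 0 → local minimum

Critical points: x = -6 (local maximum); x = 4 (local minimum)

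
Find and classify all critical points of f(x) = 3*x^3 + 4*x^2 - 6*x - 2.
f'(x) = 9*x^2 + 8*x - 6

Solve f'(x) = 0:
  9*x^2 + 8*x - 6 = 0 has no rational roots; quadratic formula: x = (-8 ± √280)/18.
  ⇒ x = -sqrt(70)/9 - 4/9 ≈ -1.3741, -4/9 + sqrt(70)/9 ≈ 0.4852

f''(x) = 18*x + 8
Second-derivative test at each critical point:
  f''(-1.3741) = -16.7332 < 0 → local maximum
  f''(0.4852) = 16.7332 > 0 → local minimum

Critical points: x = -sqrt(70)/9 - 4/9 ≈ -1.3741 (local maximum); x = -4/9 + sqrt(70)/9 ≈ 0.4852 (local minimum)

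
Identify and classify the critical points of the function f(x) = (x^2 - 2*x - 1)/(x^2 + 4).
f'(x) = 2*(x^2 + 5*x - 4)/(x^4 + 8*x^2 + 16)

Solve f'(x) = 0:
  f'(x) = 2*(x^2 + 5*x - 4)/(x^2 + 4)^2; the denominator is positive wherever f is defined, so f'(x) = 0 ⇔ 2*x^2 + 10*x - 8 = 0.
  Factor: 2*x^2 + 10*x - 8 = 2*(x^2 + 5*x - 4); x^2 + 5*x - 4 = 0 has no rational roots; quadratic formula: x = (-5 ± √41)/2.
  ⇒ x = -sqrt(41)/2 - 5/2 ≈ -5.7016, -5/2 + sqrt(41)/2 ≈ 0.7016

f''(x) = 2*(-2*x^3 - 15*x^2 + 24*x + 20)/(x^6 + 12*x^4 + 48*x^2 + 64)
Second-derivative test at each critical point:
  f''(-5.7016) = -0.0096 < 0 → local maximum
  f''(0.7016) = 0.6346 > 0 → local minimum

Critical points: x = -sqrt(41)/2 - 5/2 ≈ -5.7016 (local maximum); x = -5/2 + sqrt(41)/2 ≈ 0.7016 (local minimum)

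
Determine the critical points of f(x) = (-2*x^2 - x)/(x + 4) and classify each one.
f'(x) = 2*(-x^2 - 8*x - 2)/(x^2 + 8*x + 16)

Solve f'(x) = 0:
  f'(x) = -2*(x^2 + 8*x + 2)/(x + 4)^2; the denominator is positive wherever f is defined, so f'(x) = 0 ⇔ -2*x^2 - 16*x - 4 = 0.
  Factor: -2*x^2 - 16*x - 4 = -2*(x^2 + 8*x + 2); x^2 + 8*x + 2 = 0 has no rational roots; quadratic formula: x = (-8 ± √56)/2.
  ⇒ x = -4 - sqrt(14) ≈ -7.7417, -4 + sqrt(14) ≈ -0.2583

f''(x) = -56/(x^3 + 12*x^2 + 48*x + 64)
Second-derivative test at each critical point:
  f''(-7.7417) = 1.0690 > 0 → local minimum
  f''(-0.2583) = -1.0690 < 0 → local maximum

Critical points: x = -4 - sqrt(14) ≈ -7.7417 (local minimum); x = -4 + sqrt(14) ≈ -0.2583 (local maximum)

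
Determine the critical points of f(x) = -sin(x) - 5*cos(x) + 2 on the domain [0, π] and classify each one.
f'(x) = 5*sin(x) - cos(x)

Solve f'(x) = 0 on [0, π]:
  f'(x) = 0 ⇔ -cos(x) = -5*sin(x) ⇔ tan(x) = 1/5, i.e. x = arctan(1/5) + nπ; keep the solutions lying in [0, π].
  ⇒ x = atan(1/5) ≈ 0.1974

f''(x) = sin(x) + 5*cos(x)
Second-derivative test at each critical point:
  f''(0.1974) = 5.0990 > 0 → local minimum

Critical points: x = atan(1/5) ≈ 0.1974 (local minimum)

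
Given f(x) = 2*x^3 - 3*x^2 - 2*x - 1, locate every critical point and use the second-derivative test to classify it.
f'(x) = 6*x^2 - 6*x - 2

Solve f'(x) = 0:
  Factor: 6*x^2 - 6*x - 2 = 2*(3*x^2 - 3*x - 1); 3*x^2 - 3*x - 1 = 0 has no rational roots; quadratic formula: x = (3 ± √21)/6.
  ⇒ x = 1/2 - sqrt(21)/6 ≈ -0.2638, 1/2 + sqrt(21)/6 ≈ 1.2638

f''(x) = 12*x - 6
Second-derivative test at each critical point:
  f''(-0.2638) = -9.1652 < 0 → local maximum
  f''(1.2638) = 9.1652 > 0 → local minimum

Critical points: x = 1/2 - sqrt(21)/6 ≈ -0.2638 (local maximum); x = 1/2 + sqrt(21)/6 ≈ 1.2638 (local minimum)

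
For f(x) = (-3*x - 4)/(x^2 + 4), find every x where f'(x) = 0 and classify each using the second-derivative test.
f'(x) = (3*x^2 + 8*x - 12)/(x^4 + 8*x^2 + 16)

Solve f'(x) = 0:
  f'(x) = (3*x^2 + 8*x - 12)/(x^2 + 4)^2; the denominator is positive wherever f is defined, so f'(x) = 0 ⇔ 3*x^2 + 8*x - 12 = 0.
  3*x^2 + 8*x - 12 = 0 has no rational roots; quadratic formula: x = (-8 ± √208)/6.
  ⇒ x = -2*sqrt(13)/3 - 4/3 ≈ -3.7370, -4/3 + 2*sqrt(13)/3 ≈ 1.0704

f''(x) = 2*(-4*x^2*(3*x + 4) + (9*x + 4)*(x^2 + 4))/(x^2 + 4)^3
Second-derivative test at each critical point:
  f''(-3.7370) = -0.0447 < 0 → local maximum
  f''(1.0704) = 0.5447 > 0 → local minimum

Critical points: x = -2*sqrt(13)/3 - 4/3 ≈ -3.7370 (local maximum); x = -4/3 + 2*sqrt(13)/3 ≈ 1.0704 (local minimum)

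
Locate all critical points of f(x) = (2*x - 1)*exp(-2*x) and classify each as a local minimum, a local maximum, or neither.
f'(x) = 4*(1 - x)*exp(-2*x)

Solve f'(x) = 0:
  f'(x) = (4 - 4*x)·exp(-2*x) and exp(-2*x) > 0 for every x, so f'(x) = 0 ⇔ 4 - 4*x = 0.
  Factor: 4 - 4*x = -4*(x - 1) = 0.
  ⇒ x = 1

f''(x) = 4*(2*x - 3)*exp(-2*x)
Second-derivative test at each critical point:
  f''(1) = -0.5413 < 0 → local maximum

Critical points: x = 1 (local maximum)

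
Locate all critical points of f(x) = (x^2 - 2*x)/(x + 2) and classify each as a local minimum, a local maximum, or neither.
f'(x) = (x^2 + 4*x - 4)/(x^2 + 4*x + 4)

Solve f'(x) = 0:
  f'(x) = (x^2 + 4*x - 4)/(x + 2)^2; the denominator is positive wherever f is defined, so f'(x) = 0 ⇔ x^2 + 4*x - 4 = 0.
  x^2 + 4*x - 4 = 0 has no rational roots; quadratic formula: x = (-4 ± √32)/2.
  ⇒ x = -2*sqrt(2) - 2 ≈ -4.8284, -2 + 2*sqrt(2) ≈ 0.8284

f''(x) = 16/(x^3 + 6*x^2 + 12*x + 8)
Second-derivative test at each critical point:
  f''(-4.8284) = -0.7071 < 0 → local maximum
  f''(0.8284) = 0.7071 > 0 → local minimum

Critical points: x = -2*sqrt(2) - 2 ≈ -4.8284 (local maximum); x = -2 + 2*sqrt(2) ≈ 0.8284 (local minimum)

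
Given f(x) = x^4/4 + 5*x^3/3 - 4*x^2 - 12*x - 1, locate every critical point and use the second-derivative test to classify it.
f'(x) = x^3 + 5*x^2 - 8*x - 12

Solve f'(x) = 0:
  Factor: x^3 + 5*x^2 - 8*x - 12 = (x - 2)*(x + 1)*(x + 6) = 0.
  ⇒ x = -6, -1, 2

f''(x) = 3*x^2 + 10*x - 8
Second-derivative test at each critical point:
  f''(-6) = 40 > 0 → local minimum
  f''(-1) = -15 < 0 → local maximum
  f''(2) = 24 > 0 → local minimum

Critical points: x = -6 (local minimum); x = -1 (local maximum); x = 2 (local minimum)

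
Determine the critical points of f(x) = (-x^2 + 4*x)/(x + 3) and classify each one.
f'(x) = (-x^2 - 6*x + 12)/(x^2 + 6*x + 9)

Solve f'(x) = 0:
  f'(x) = -(x^2 + 6*x - 12)/(x + 3)^2; the denominator is positive wherever f is defined, so f'(x) = 0 ⇔ -x^2 - 6*x + 12 = 0.
  x^2 + 6*x - 12 = 0 has no rational roots; quadratic formula: x = (-6 ± √84)/2.
  ⇒ x = -sqrt(21) - 3 ≈ -7.5826, -3 + sqrt(21) ≈ 1.5826

f''(x) = -42/(x^3 + 9*x^2 + 27*x + 27)
Second-derivative test at each critical point:
  f''(-7.5826) = 0.4364 > 0 → local minimum
  f''(1.5826) = -0.4364 < 0 → local maximum

Critical points: x = -sqrt(21) - 3 ≈ -7.5826 (local minimum); x = -3 + sqrt(21) ≈ 1.5826 (local maximum)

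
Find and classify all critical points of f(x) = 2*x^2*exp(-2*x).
f'(x) = 4*x*(1 - x)*exp(-2*x)

Solve f'(x) = 0:
  f'(x) = (-4*x^2 + 4*x)·exp(-2*x) and exp(-2*x) > 0 for every x, so f'(x) = 0 ⇔ -4*x^2 + 4*x = 0.
  Factor: -4*x^2 + 4*x = -4*x*(x - 1) = 0.
  ⇒ x = 0, 1

f''(x) = 4*(2*x^2 - 4*x + 1)*exp(-2*x)
Second-derivative test at each critical point:
  f''(0) = 4 > 0 → local minimum
  f''(1) = -0.5413 < 0 → local maximum

Critical points: x = 0 (local minimum); x = 1 (local maximum)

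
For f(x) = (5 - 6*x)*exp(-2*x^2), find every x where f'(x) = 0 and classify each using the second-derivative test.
f'(x) = 2*(2*x*(6*x - 5) - 3)*exp(-2*x^2)

Solve f'(x) = 0:
  f'(x) = (24*x^2 - 20*x - 6)·exp(-2*x^2) and exp(-2*x^2) > 0 for every x, so f'(x) = 0 ⇔ 24*x^2 - 20*x - 6 = 0.
  Factor: 24*x^2 - 20*x - 6 = 2*(12*x^2 - 10*x - 3); 12*x^2 - 10*x - 3 = 0 has no rational roots; quadratic formula: x = (10 ± √244)/24.
  ⇒ x = 5/12 - sqrt(61)/12 ≈ -0.2342, 5/12 + sqrt(61)/12 ≈ 1.0675

f''(x) = 4*(4*x^2*(5 - 6*x) + 18*x - 5)*exp(-2*x^2)
Second-derivative test at each critical point:
  f''(-0.2342) = -27.9955 < 0 → local maximum
  f''(1.0675) = 3.1980 > 0 → local minimum

Critical points: x = 5/12 - sqrt(61)/12 ≈ -0.2342 (local maximum); x = 5/12 + sqrt(61)/12 ≈ 1.0675 (local minimum)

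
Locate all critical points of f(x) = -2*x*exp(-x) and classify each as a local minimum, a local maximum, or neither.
f'(x) = 2*(x - 1)*exp(-x)

Solve f'(x) = 0:
  f'(x) = (2*x - 2)·exp(-x) and exp(-x) > 0 for every x, so f'(x) = 0 ⇔ 2*x - 2 = 0.
  Factor: 2*x - 2 = 2*(x - 1) = 0.
  ⇒ x = 1

f''(x) = 2*(2 - x)*exp(-x)
Second-derivative test at each critical point:
  f''(1) = 0.7358 > 0 → local minimum

Critical points: x = 1 (local minimum)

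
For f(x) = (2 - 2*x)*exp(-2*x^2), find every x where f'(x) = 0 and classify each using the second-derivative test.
f'(x) = 2*(4*x*(x - 1) - 1)*exp(-2*x^2)

Solve f'(x) = 0:
  f'(x) = (8*x^2 - 8*x - 2)·exp(-2*x^2) and exp(-2*x^2) > 0 for every x, so f'(x) = 0 ⇔ 8*x^2 - 8*x - 2 = 0.
  Factor: 8*x^2 - 8*x - 2 = 2*(4*x^2 - 4*x - 1); 4*x^2 - 4*x - 1 = 0 has no rational roots; quadratic formula: x = (4 ± √32)/8.
  ⇒ x = 1/2 - sqrt(2)/2 ≈ -0.2071, 1/2 + sqrt(2)/2 ≈ 1.2071

f''(x) = 8*(4*x^2*(1 - x) + 3*x - 1)*exp(-2*x^2)
Second-derivative test at each critical point:
  f''(-0.2071) = -10.3836 < 0 → local maximum
  f''(1.2071) = 0.6137 > 0 → local minimum

Critical points: x = 1/2 - sqrt(2)/2 ≈ -0.2071 (local maximum); x = 1/2 + sqrt(2)/2 ≈ 1.2071 (local minimum)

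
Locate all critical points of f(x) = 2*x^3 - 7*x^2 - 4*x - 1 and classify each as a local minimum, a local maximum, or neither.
f'(x) = 6*x^2 - 14*x - 4

Solve f'(x) = 0:
  Factor: 6*x^2 - 14*x - 4 = 2*(3*x^2 - 7*x - 2); 3*x^2 - 7*x - 2 = 0 has no rational roots; quadratic formula: x = (7 ± √73)/6.
  ⇒ x = 7/6 - sqrt(73)/6 ≈ -0.2573, 7/6 + sqrt(73)/6 ≈ 2.5907

f''(x) = 12*x - 14
Second-derivative test at each critical point:
  f''(-0.2573) = -17.0880 < 0 → local maximum
  f''(2.5907) = 17.0880 > 0 → local minimum

Critical points: x = 7/6 - sqrt(73)/6 ≈ -0.2573 (local maximum); x = 7/6 + sqrt(73)/6 ≈ 2.5907 (local minimum)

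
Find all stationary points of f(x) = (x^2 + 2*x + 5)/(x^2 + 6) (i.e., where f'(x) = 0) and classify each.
f'(x) = 2*(-x^2 + x + 6)/(x^4 + 12*x^2 + 36)

Solve f'(x) = 0:
  f'(x) = -2*(x - 3)*(x + 2)/(x^2 + 6)^2; the denominator is positive wherever f is defined, so f'(x) = 0 ⇔ -2*x^2 + 2*x + 12 = 0.
  Factor: -2*x^2 + 2*x + 12 = -2*(x - 3)*(x + 2) = 0.
  ⇒ x = -2, 3

f''(x) = 2*(2*x^3 - 3*x^2 - 36*x + 6)/(x^6 + 18*x^4 + 108*x^2 + 216)
Second-derivative test at each critical point:
  f''(-2) = 1/10 > 0 → local minimum
  f''(3) = -2/45 < 0 → local maximum

Critical points: x = -2 (local minimum); x = 3 (local maximum)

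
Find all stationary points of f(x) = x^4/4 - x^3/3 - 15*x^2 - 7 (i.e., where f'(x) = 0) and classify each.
f'(x) = x*(x^2 - x - 30)

Solve f'(x) = 0:
  Factor: x^3 - x^2 - 30*x = x*(x - 6)*(x + 5) = 0.
  ⇒ x = -5, 0, 6

f''(x) = 3*x^2 - 2*x - 30
Second-derivative test at each critical point:
  f''(-5) = 55 > 0 → local minimum
  f''(0) = -30 < 0 → local maximum
  f''(6) = 66 > 0 → local minimum

Critical points: x = -5 (local minimum); x = 0 (local maximum); x = 6 (local minimum)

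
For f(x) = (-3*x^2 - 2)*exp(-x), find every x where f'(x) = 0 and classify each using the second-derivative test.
f'(x) = (3*x^2 - 6*x + 2)*exp(-x)

Solve f'(x) = 0:
  f'(x) = (3*x^2 - 6*x + 2)·exp(-x) and exp(-x) > 0 for every x, so f'(x) = 0 ⇔ 3*x^2 - 6*x + 2 = 0.
  3*x^2 - 6*x + 2 = 0 has no rational roots; quadratic formula: x = (6 ± √12)/6.
  ⇒ x = 1 - sqrt(3)/3 ≈ 0.4226, sqrt(3)/3 + 1 ≈ 1.5774

f''(x) = (-3*x^2 + 12*x - 8)*exp(-x)
Second-derivative test at each critical point:
  f''(0.4226) = -2.2701 < 0 → local maximum
  f''(1.5774) = 0.7154 > 0 → local minimum

Critical points: x = 1 - sqrt(3)/3 ≈ 0.4226 (local maximum); x = sqrt(3)/3 + 1 ≈ 1.5774 (local minimum)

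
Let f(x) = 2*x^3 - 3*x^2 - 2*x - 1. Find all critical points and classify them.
f'(x) = 6*x^2 - 6*x - 2

Solve f'(x) = 0:
  Factor: 6*x^2 - 6*x - 2 = 2*(3*x^2 - 3*x - 1); 3*x^2 - 3*x - 1 = 0 has no rational roots; quadratic formula: x = (3 ± √21)/6.
  ⇒ x = 1/2 - sqrt(21)/6 ≈ -0.2638, 1/2 + sqrt(21)/6 ≈ 1.2638

f''(x) = 12*x - 6
Second-derivative test at each critical point:
  f''(-0.2638) = -9.1652 < 0 → local maximum
  f''(1.2638) = 9.1652 > 0 → local minimum

Critical points: x = 1/2 - sqrt(21)/6 ≈ -0.2638 (local maximum); x = 1/2 + sqrt(21)/6 ≈ 1.2638 (local minimum)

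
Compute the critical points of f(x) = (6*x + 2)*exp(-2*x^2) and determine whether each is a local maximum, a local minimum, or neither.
f'(x) = 2*(-4*x*(3*x + 1) + 3)*exp(-2*x^2)

Solve f'(x) = 0:
  f'(x) = (-24*x^2 - 8*x + 6)·exp(-2*x^2) and exp(-2*x^2) > 0 for every x, so f'(x) = 0 ⇔ -24*x^2 - 8*x + 6 = 0.
  Factor: -24*x^2 - 8*x + 6 = -2*(12*x^2 + 4*x - 3); 12*x^2 + 4*x - 3 = 0 has no rational roots; quadratic formula: x = (-4 ± √160)/24.
  ⇒ x = -sqrt(10)/6 - 1/6 ≈ -0.6937, -1/6 + sqrt(10)/6 ≈ 0.3604

f''(x) = 8*(4*x^2*(3*x + 1) - 9*x - 1)*exp(-2*x^2)
Second-derivative test at each critical point:
  f''(-0.6937) = 9.6626 > 0 → local minimum
  f''(0.3604) = -19.5112 < 0 → local maximum

Critical points: x = -sqrt(10)/6 - 1/6 ≈ -0.6937 (local minimum); x = -1/6 + sqrt(10)/6 ≈ 0.3604 (local maximum)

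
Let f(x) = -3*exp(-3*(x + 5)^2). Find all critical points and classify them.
f'(x) = 18*(x + 5)*exp(-3*(x + 5)^2)

Solve f'(x) = 0:
  f'(x) = (18*x + 90)·exp(-3*(x + 5)^2) and exp(-3*(x + 5)^2) > 0 for every x, so f'(x) = 0 ⇔ 18*x + 90 = 0.
  Factor: 18*x + 90 = 18*(x + 5) = 0.
  ⇒ x = -5

f''(x) = 18*(1 - 6*(x + 5)^2)*exp(-3*(x + 5)^2)
Second-derivative test at each critical point:
  f''(-5) = 18 > 0 → local minimum

Critical points: x = -5 (local minimum)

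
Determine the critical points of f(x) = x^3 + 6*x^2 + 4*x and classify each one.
f'(x) = 3*x^2 + 12*x + 4

Solve f'(x) = 0:
  3*x^2 + 12*x + 4 = 0 has no rational roots; quadratic formula: x = (-12 ± √96)/6.
  ⇒ x = -2 - 2*sqrt(6)/3 ≈ -3.6330, -2 + 2*sqrt(6)/3 ≈ -0.3670

f''(x) = 6*x + 12
Second-derivative test at each critical point:
  f''(-3.6330) = -9.7980 < 0 → local maximum
  f''(-0.3670) = 9.7980 > 0 → local minimum

Critical points: x = -2 - 2*sqrt(6)/3 ≈ -3.6330 (local maximum); x = -2 + 2*sqrt(6)/3 ≈ -0.3670 (local minimum)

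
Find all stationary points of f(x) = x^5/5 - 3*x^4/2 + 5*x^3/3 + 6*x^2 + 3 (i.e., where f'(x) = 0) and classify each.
f'(x) = x*(x^3 - 6*x^2 + 5*x + 12)

Solve f'(x) = 0:
  Factor: x^4 - 6*x^3 + 5*x^2 + 12*x = x*(x - 4)*(x - 3)*(x + 1) = 0.
  ⇒ x = -1, 0, 3, 4

f''(x) = 4*x^3 - 18*x^2 + 10*x + 12
Second-derivative test at each critical point:
  f''(-1) = -20 < 0 → local maximum
  f''(0) = 12 > 0 → local minimum
  f''(3) = -12 < 0 → local maximum
  f''(4) = 20 > 0 → local minimum

Critical points: x = -1 (local maximum); x = 0 (local minimum); x = 3 (local maximum); x = 4 (local minimum)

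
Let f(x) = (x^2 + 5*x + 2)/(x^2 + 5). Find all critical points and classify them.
f'(x) = (-5*x^2 + 6*x + 25)/(x^4 + 10*x^2 + 25)

Solve f'(x) = 0:
  f'(x) = -(5*x^2 - 6*x - 25)/(x^2 + 5)^2; the denominator is positive wherever f is defined, so f'(x) = 0 ⇔ -5*x^2 + 6*x + 25 = 0.
  5*x^2 - 6*x - 25 = 0 has no rational roots; quadratic formula: x = (6 ± √536)/10.
  ⇒ x = 3/5 - sqrt(134)/5 ≈ -1.7152, 3/5 + sqrt(134)/5 ≈ 2.9152

f''(x) = 2*(5*x^3 - 9*x^2 - 75*x + 15)/(x^6 + 15*x^4 + 75*x^2 + 125)
Second-derivative test at each critical point:
  f''(-1.7152) = 0.3671 > 0 → local minimum
  f''(2.9152) = -0.1271 < 0 → local maximum

Critical points: x = 3/5 - sqrt(134)/5 ≈ -1.7152 (local minimum); x = 3/5 + sqrt(134)/5 ≈ 2.9152 (local maximum)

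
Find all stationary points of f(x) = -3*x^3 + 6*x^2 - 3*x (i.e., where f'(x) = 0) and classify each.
f'(x) = -9*x^2 + 12*x - 3

Solve f'(x) = 0:
  Factor: -9*x^2 + 12*x - 3 = -3*(x - 1)*(3*x - 1) = 0.
  ⇒ x = 1/3, 1

f''(x) = 12 - 18*x
Second-derivative test at each critical point:
  f''(1/3) = 6 > 0 → local minimum
  f''(1) = -6 < 0 → local maximum

Critical points: x = 1/3 (local minimum); x = 1 (local maximum)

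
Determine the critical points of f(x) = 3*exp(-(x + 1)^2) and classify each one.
f'(x) = 6*(-x - 1)*exp(-(x + 1)^2)

Solve f'(x) = 0:
  f'(x) = (-6*x - 6)·exp(-(x + 1)^2) and exp(-(x + 1)^2) > 0 for every x, so f'(x) = 0 ⇔ -6*x - 6 = 0.
  Factor: -6*x - 6 = -6*(x + 1) = 0.
  ⇒ x = -1

f''(x) = 6*(2*(x + 1)^2 - 1)*exp(-(x + 1)^2)
Second-derivative test at each critical point:
  f''(-1) = -6 < 0 → local maximum

Critical points: x = -1 (local maximum)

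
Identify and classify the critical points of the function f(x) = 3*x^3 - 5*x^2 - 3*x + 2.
f'(x) = 9*x^2 - 10*x - 3

Solve f'(x) = 0:
  9*x^2 - 10*x - 3 = 0 has no rational roots; quadratic formula: x = (10 ± √208)/18.
  ⇒ x = 5/9 - 2*sqrt(13)/9 ≈ -0.2457, 5/9 + 2*sqrt(13)/9 ≈ 1.3568

f''(x) = 18*x - 10
Second-derivative test at each critical point:
  f''(-0.2457) = -14.4222 < 0 → local maximum
  f''(1.3568) = 14.4222 > 0 → local minimum

Critical points: x = 5/9 - 2*sqrt(13)/9 ≈ -0.2457 (local maximum); x = 5/9 + 2*sqrt(13)/9 ≈ 1.3568 (local minimum)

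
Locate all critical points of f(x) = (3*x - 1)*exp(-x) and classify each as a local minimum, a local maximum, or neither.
f'(x) = (4 - 3*x)*exp(-x)

Solve f'(x) = 0:
  f'(x) = (4 - 3*x)·exp(-x) and exp(-x) > 0 for every x, so f'(x) = 0 ⇔ 4 - 3*x = 0.
  4 - 3*x = 0.
  ⇒ x = 4/3

f''(x) = (3*x - 7)*exp(-x)
Second-derivative test at each critical point:
  f''(4/3) = -0.7908 < 0 → local maximum

Critical points: x = 4/3 (local maximum)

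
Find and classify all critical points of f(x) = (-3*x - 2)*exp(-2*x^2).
f'(x) = (4*x*(3*x + 2) - 3)*exp(-2*x^2)

Solve f'(x) = 0:
  f'(x) = (12*x^2 + 8*x - 3)·exp(-2*x^2) and exp(-2*x^2) > 0 for every x, so f'(x) = 0 ⇔ 12*x^2 + 8*x - 3 = 0.
  12*x^2 + 8*x - 3 = 0 has no rational roots; quadratic formula: x = (-8 ± √208)/24.
  ⇒ x = -sqrt(13)/6 - 1/3 ≈ -0.9343, -1/3 + sqrt(13)/6 ≈ 0.2676

f''(x) = 4*(-12*x^3 - 8*x^2 + 9*x + 2)*exp(-2*x^2)
Second-derivative test at each critical point:
  f''(-0.9343) = -2.5171 < 0 → local maximum
  f''(0.2676) = 12.4979 > 0 → local minimum

Critical points: x = -sqrt(13)/6 - 1/3 ≈ -0.9343 (local maximum); x = -1/3 + sqrt(13)/6 ≈ 0.2676 (local minimum)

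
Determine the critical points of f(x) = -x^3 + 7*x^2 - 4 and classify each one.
f'(x) = x*(14 - 3*x)

Solve f'(x) = 0:
  Factor: -3*x^2 + 14*x = -x*(3*x - 14) = 0.
  ⇒ x = 0, 14/3

f''(x) = 14 - 6*x
Second-derivative test at each critical point:
  f''(0) = 14 > 0 → local minimum
  f''(14/3) = -14 < 0 → local maximum

Critical points: x = 0 (local minimum); x = 14/3 (local maximum)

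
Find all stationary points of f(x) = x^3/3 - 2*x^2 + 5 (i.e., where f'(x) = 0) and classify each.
f'(x) = x*(x - 4)

Solve f'(x) = 0:
  Factor: x^2 - 4*x = x*(x - 4) = 0.
  ⇒ x = 0, 4

f''(x) = 2*x - 4
Second-derivative test at each critical point:
  f''(0) = -4 < 0 → local maximum
  f''(4) = 4 > 0 → local minimum

Critical points: x = 0 (local maximum); x = 4 (local minimum)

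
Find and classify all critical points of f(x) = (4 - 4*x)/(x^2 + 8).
f'(x) = 4*(-x^2 + 2*x*(x - 1) - 8)/(x^2 + 8)^2

Solve f'(x) = 0:
  f'(x) = 4*(x - 4)*(x + 2)/(x^2 + 8)^2; the denominator is positive wherever f is defined, so f'(x) = 0 ⇔ 4*x^2 - 8*x - 32 = 0.
  Factor: 4*x^2 - 8*x - 32 = 4*(x - 4)*(x + 2) = 0.
  ⇒ x = -2, 4

f''(x) = 8*(4*x^2*(1 - x) + (3*x - 1)*(x^2 + 8))/(x^2 + 8)^3
Second-derivative test at each critical point:
  f''(-2) = -1/6 < 0 → local maximum
  f''(4) = 1/24 > 0 → local minimum

Critical points: x = -2 (local maximum); x = 4 (local minimum)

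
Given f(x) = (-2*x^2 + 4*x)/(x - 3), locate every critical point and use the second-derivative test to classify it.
f'(x) = 2*(-x^2 + 6*x - 6)/(x^2 - 6*x + 9)

Solve f'(x) = 0:
  f'(x) = -2*(x^2 - 6*x + 6)/(x - 3)^2; the denominator is positive wherever f is defined, so f'(x) = 0 ⇔ -2*x^2 + 12*x - 12 = 0.
  Factor: -2*x^2 + 12*x - 12 = -2*(x^2 - 6*x + 6); x^2 - 6*x + 6 = 0 has no rational roots; quadratic formula: x = (6 ± √12)/2.
  ⇒ x = 3 - sqrt(3) ≈ 1.2679, sqrt(3) + 3 ≈ 4.7321

f''(x) = -12/(x^3 - 9*x^2 + 27*x - 27)
Second-derivative test at each critical point:
  f''(1.2679) = 2.3094 > 0 → local minimum
  f''(4.7321) = -2.3094 < 0 → local maximum

Critical points: x = 3 - sqrt(3) ≈ 1.2679 (local minimum); x = sqrt(3) + 3 ≈ 4.7321 (local maximum)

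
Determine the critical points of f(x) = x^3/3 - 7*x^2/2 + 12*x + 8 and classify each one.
f'(x) = x^2 - 7*x + 12

Solve f'(x) = 0:
  Factor: x^2 - 7*x + 12 = (x - 4)*(x - 3) = 0.
  ⇒ x = 3, 4

f''(x) = 2*x - 7
Second-derivative test at each critical point:
  f''(3) = -1 < 0 → local maximum
  f''(4) = 1 > 0 → local minimum

Critical points: x = 3 (local maximum); x = 4 (local minimum)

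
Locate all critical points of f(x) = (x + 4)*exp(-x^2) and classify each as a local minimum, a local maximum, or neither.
f'(x) = (-2*x*(x + 4) + 1)*exp(-x^2)

Solve f'(x) = 0:
  f'(x) = (-2*x^2 - 8*x + 1)·exp(-x^2) and exp(-x^2) > 0 for every x, so f'(x) = 0 ⇔ -2*x^2 - 8*x + 1 = 0.
  2*x^2 + 8*x - 1 = 0 has no rational roots; quadratic formula: x = (-8 ± √72)/4.
  ⇒ x = -3*sqrt(2)/2 - 2 ≈ -4.1213, -2 + 3*sqrt(2)/2 ≈ 0.1213

f''(x) = 2*(2*x^2*(x + 4) - 3*x - 4)*exp(-x^2)
Second-derivative test at each critical point:
  f''(-4.1213) = 3.565e-07 > 0 → local minimum
  f''(0.1213) = -8.3613 < 0 → local maximum

Critical points: x = -3*sqrt(2)/2 - 2 ≈ -4.1213 (local minimum); x = -2 + 3*sqrt(2)/2 ≈ 0.1213 (local maximum)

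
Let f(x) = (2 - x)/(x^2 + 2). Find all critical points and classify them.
f'(x) = (-x^2 + 2*x*(x - 2) - 2)/(x^2 + 2)^2

Solve f'(x) = 0:
  f'(x) = (x^2 - 4*x - 2)/(x^2 + 2)^2; the denominator is positive wherever f is defined, so f'(x) = 0 ⇔ x^2 - 4*x - 2 = 0.
  x^2 - 4*x - 2 = 0 has no rational roots; quadratic formula: x = (4 ± √24)/2.
  ⇒ x = 2 - sqrt(6) ≈ -0.4495, 2 + sqrt(6) ≈ 4.4495

f''(x) = 2*(4*x^2*(2 - x) + (3*x - 2)*(x^2 + 2))/(x^2 + 2)^3
Second-derivative test at each critical point:
  f''(-0.4495) = -1.0103 < 0 → local maximum
  f''(4.4495) = 0.0103 > 0 → local minimum

Critical points: x = 2 - sqrt(6) ≈ -0.4495 (local maximum); x = 2 + sqrt(6) ≈ 4.4495 (local minimum)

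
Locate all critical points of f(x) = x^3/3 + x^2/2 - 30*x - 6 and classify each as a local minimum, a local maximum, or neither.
f'(x) = x^2 + x - 30

Solve f'(x) = 0:
  Factor: x^2 + x - 30 = (x - 5)*(x + 6) = 0.
  ⇒ x = -6, 5

f''(x) = 2*x + 1
Second-derivative test at each critical point:
  f''(-6) = -11 < 0 → local maximum
  f''(5) = 11 > 0 → local minimum

Critical points: x = -6 (local maximum); x = 5 (local minimum)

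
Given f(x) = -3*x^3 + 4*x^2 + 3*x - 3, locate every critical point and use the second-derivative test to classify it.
f'(x) = -9*x^2 + 8*x + 3

Solve f'(x) = 0:
  9*x^2 - 8*x - 3 = 0 has no rational roots; quadratic formula: x = (8 ± √172)/18.
  ⇒ x = 4/9 - sqrt(43)/9 ≈ -0.2842, 4/9 + sqrt(43)/9 ≈ 1.1730

f''(x) = 8 - 18*x
Second-derivative test at each critical point:
  f''(-0.2842) = 13.1149 > 0 → local minimum
  f''(1.1730) = -13.1149 < 0 → local maximum

Critical points: x = 4/9 - sqrt(43)/9 ≈ -0.2842 (local minimum); x = 4/9 + sqrt(43)/9 ≈ 1.1730 (local maximum)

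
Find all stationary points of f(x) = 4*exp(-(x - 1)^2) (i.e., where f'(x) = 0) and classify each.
f'(x) = 8*(1 - x)*exp(-(x - 1)^2)

Solve f'(x) = 0:
  f'(x) = (8 - 8*x)·exp(-(x - 1)^2) and exp(-(x - 1)^2) > 0 for every x, so f'(x) = 0 ⇔ 8 - 8*x = 0.
  Factor: 8 - 8*x = -8*(x - 1) = 0.
  ⇒ x = 1

f''(x) = 8*(2*(x - 1)^2 - 1)*exp(-(x - 1)^2)
Second-derivative test at each critical point:
  f''(1) = -8 < 0 → local maximum

Critical points: x = 1 (local maximum)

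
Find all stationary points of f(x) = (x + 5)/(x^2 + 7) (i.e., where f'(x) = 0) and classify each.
f'(x) = (x^2 - 2*x*(x + 5) + 7)/(x^2 + 7)^2

Solve f'(x) = 0:
  f'(x) = -(x^2 + 10*x - 7)/(x^2 + 7)^2; the denominator is positive wherever f is defined, so f'(x) = 0 ⇔ -x^2 - 10*x + 7 = 0.
  x^2 + 10*x - 7 = 0 has no rational roots; quadratic formula: x = (-10 ± √128)/2.
  ⇒ x = -4*sqrt(2) - 5 ≈ -10.6569, -5 + 4*sqrt(2) ≈ 0.6569

f''(x) = 2*(4*x^2*(x + 5) - (3*x + 5)*(x^2 + 7))/(x^2 + 7)^3
Second-derivative test at each critical point:
  f''(-10.6569) = 0.0008 > 0 → local minimum
  f''(0.6569) = -0.2049 < 0 → local maximum

Critical points: x = -4*sqrt(2) - 5 ≈ -10.6569 (local minimum); x = -5 + 4*sqrt(2) ≈ 0.6569 (local maximum)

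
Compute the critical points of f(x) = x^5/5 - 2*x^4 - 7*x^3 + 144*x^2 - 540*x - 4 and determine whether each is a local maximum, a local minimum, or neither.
f'(x) = x^4 - 8*x^3 - 21*x^2 + 288*x - 540

Solve f'(x) = 0:
  Factor: x^4 - 8*x^3 - 21*x^2 + 288*x - 540 = (x - 6)*(x - 5)*(x - 3)*(x + 6) = 0.
  ⇒ x = -6, 3, 5, 6

f''(x) = 4*x^3 - 24*x^2 - 42*x + 288
Second-derivative test at each critical point:
  f''(-6) = -1188 < 0 → local maximum
  f''(3) = 54 > 0 → local minimum
  f''(5) = -22 < 0 → local maximum
  f''(6) = 36 > 0 → local minimum

Critical points: x = -6 (local maximum); x = 3 (local minimum); x = 5 (local maximum); x = 6 (local minimum)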